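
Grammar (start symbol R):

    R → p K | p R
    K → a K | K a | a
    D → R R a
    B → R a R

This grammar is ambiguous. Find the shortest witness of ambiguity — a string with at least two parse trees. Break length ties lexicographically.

length 2: no string has ≥2 trees
length 3: p a a has 2 parse trees

Two derivations of p a a:
  R ⇒ p K ⇒ p a K ⇒ p a a
  R ⇒ p K ⇒ p K a ⇒ p a a

p a a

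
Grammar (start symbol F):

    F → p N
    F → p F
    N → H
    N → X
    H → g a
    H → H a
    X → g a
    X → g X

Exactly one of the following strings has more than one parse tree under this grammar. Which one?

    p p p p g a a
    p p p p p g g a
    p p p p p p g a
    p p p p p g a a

p p p p p p g a

p p p p g a a: 1 tree
p p p p p g g a: 1 tree
p p p p p p g a: 2 trees
p p p p p g a a: 1 tree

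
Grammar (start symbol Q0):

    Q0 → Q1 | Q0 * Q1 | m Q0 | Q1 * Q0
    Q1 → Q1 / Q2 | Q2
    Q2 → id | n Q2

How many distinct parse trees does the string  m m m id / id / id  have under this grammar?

1

Parse trees for m m m id / id / id:
  [Q0 m [Q0 m [Q0 m [Q0 [Q1 [Q1 [Q1 [Q2 id]] / [Q2 id]] / [Q2 id]]]]]]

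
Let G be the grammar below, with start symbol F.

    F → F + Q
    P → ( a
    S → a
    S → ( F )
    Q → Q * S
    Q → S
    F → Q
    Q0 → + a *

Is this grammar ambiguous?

Unambiguous

Only F, Q, S are reachable from F; ignoring the rest: This is a standard precedence ladder (F over Q over S), with each level left-recursive on its own operator ('+' at F, '*' at Q). That structure is LR(1), hence unambiguous.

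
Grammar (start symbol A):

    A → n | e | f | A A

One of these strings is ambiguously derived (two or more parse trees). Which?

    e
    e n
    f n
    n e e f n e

n e e f n e

e: 1 tree
e n: 1 tree
f n: 1 tree
n e e f n e: 42 trees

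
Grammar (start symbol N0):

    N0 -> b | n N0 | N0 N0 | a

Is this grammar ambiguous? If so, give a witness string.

Ambiguous

Witness: a a a

Derivation 1: N0 ⇒ N0 N0 ⇒ N0 N0 N0 ⇒ a N0 N0 ⇒ a a N0 ⇒ a a a
Derivation 2: N0 ⇒ N0 N0 ⇒ a N0 ⇒ a N0 N0 ⇒ a a N0 ⇒ a a a

Two distinct leftmost derivations for the same string.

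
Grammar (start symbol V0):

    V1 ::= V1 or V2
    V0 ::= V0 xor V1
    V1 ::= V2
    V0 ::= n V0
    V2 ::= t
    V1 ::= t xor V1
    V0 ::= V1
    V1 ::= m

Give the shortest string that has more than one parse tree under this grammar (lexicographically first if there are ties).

length 1: no string has ≥2 trees
length 2: no string has ≥2 trees
length 3: t xor m has 2 parse trees

Two derivations of t xor m:
  V0 ⇒ V0 xor V1 ⇒ V1 xor V1 ⇒ V2 xor V1 ⇒ t xor V1 ⇒ t xor m
  V0 ⇒ V1 ⇒ t xor V1 ⇒ t xor m

t xor m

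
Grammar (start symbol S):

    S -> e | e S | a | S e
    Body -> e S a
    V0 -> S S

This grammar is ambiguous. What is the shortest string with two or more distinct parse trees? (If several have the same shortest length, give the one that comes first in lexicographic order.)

e e

length 1: no string has ≥2 trees
length 2: e e has 2 parse trees

Two derivations of e e:
  S ⇒ e S ⇒ e e
  S ⇒ S e ⇒ e e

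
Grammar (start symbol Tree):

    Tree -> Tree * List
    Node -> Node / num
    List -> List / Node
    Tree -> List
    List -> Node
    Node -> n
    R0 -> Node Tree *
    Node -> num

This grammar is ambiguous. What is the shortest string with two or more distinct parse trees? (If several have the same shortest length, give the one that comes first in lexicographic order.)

length 1: no string has ≥2 trees
length 3: n / num has 2 parse trees

Two derivations of n / num:
  Tree ⇒ List ⇒ List / Node ⇒ Node / Node ⇒ n / Node ⇒ n / num
  Tree ⇒ List ⇒ Node ⇒ Node / num ⇒ n / num

n / num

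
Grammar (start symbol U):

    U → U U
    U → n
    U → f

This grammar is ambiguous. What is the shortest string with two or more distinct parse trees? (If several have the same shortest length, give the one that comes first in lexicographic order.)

f f f

length 1: no string has ≥2 trees
length 2: no string has ≥2 trees
length 3: f f f has 2 parse trees

Two derivations of f f f:
  U ⇒ U U ⇒ U U U ⇒ f U U ⇒ f f U ⇒ f f f
  U ⇒ U U ⇒ f U ⇒ f U U ⇒ f f U ⇒ f f f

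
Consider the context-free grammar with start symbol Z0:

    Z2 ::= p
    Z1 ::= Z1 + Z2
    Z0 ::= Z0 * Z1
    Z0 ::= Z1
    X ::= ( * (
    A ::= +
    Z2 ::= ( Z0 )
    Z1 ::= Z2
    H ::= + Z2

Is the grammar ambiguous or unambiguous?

Unambiguous

Only Z0, Z1, Z2 are reachable from Z0; ignoring the rest: This is a standard precedence ladder (Z0 over Z1 over Z2), with each level left-recursive on its own operator ('*' at Z0, '+' at Z1). That structure is LR(1), hence unambiguous.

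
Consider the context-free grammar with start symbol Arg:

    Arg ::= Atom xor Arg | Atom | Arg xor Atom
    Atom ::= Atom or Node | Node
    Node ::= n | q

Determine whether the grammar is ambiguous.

Witness: n xor n

Derivation 1: Arg ⇒ Atom xor Arg ⇒ Node xor Arg ⇒ n xor Arg ⇒ n xor Atom ⇒ n xor Node ⇒ n xor n
Derivation 2: Arg ⇒ Arg xor Atom ⇒ Atom xor Atom ⇒ Node xor Atom ⇒ n xor Atom ⇒ n xor Node ⇒ n xor n

Two distinct leftmost derivations for the same string.

Ambiguous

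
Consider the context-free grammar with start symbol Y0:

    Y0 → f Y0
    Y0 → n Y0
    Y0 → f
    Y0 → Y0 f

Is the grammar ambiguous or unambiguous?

Ambiguous

Witness: f f

Derivation 1: Y0 ⇒ f Y0 ⇒ f f
Derivation 2: Y0 ⇒ Y0 f ⇒ f f

Two distinct leftmost derivations for the same string.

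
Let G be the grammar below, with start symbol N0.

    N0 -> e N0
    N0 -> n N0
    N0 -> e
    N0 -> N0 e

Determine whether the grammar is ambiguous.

Witness: e e

Derivation 1: N0 ⇒ e N0 ⇒ e e
Derivation 2: N0 ⇒ N0 e ⇒ e e

Two distinct leftmost derivations for the same string.

Ambiguous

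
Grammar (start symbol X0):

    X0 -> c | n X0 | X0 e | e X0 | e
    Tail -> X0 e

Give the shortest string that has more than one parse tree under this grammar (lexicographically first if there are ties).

length 1: no string has ≥2 trees
length 2: e e has 2 parse trees

Two derivations of e e:
  X0 ⇒ X0 e ⇒ e e
  X0 ⇒ e X0 ⇒ e e

e e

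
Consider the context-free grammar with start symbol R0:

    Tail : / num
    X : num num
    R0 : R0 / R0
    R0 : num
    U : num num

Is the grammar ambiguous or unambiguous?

Witness: num / num / num

Derivation 1: R0 ⇒ R0 / R0 ⇒ R0 / R0 / R0 ⇒ num / R0 / R0 ⇒ num / num / R0 ⇒ num / num / num
Derivation 2: R0 ⇒ R0 / R0 ⇒ num / R0 ⇒ num / R0 / R0 ⇒ num / num / R0 ⇒ num / num / num

Two distinct leftmost derivations for the same string.

Ambiguous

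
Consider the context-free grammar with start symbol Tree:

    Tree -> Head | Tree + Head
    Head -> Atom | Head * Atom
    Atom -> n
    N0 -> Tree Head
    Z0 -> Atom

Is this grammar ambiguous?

Unambiguous

(N0, Z0 are unreachable from Tree, so their rules don't affect L(Tree).) This is a standard precedence ladder (Tree over Head over Atom), with each level left-recursive on its own operator ('+' at Tree, '*' at Head). That structure is LR(1), hence unambiguous.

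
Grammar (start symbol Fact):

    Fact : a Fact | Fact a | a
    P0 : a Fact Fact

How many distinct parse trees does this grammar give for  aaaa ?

8

Parse trees for aaaa:
  [Fact a [Fact a [Fact a [Fact a]]]]
  [Fact a [Fact a [Fact [Fact a] a]]]
  [Fact a [Fact [Fact a [Fact a]] a]]
  [Fact a [Fact [Fact [Fact a] a] a]]
  [Fact [Fact a [Fact a [Fact a]]] a]
  [Fact [Fact a [Fact [Fact a] a]] a]
  [Fact [Fact [Fact a [Fact a]] a] a]
  [Fact [Fact [Fact [Fact a] a] a] a]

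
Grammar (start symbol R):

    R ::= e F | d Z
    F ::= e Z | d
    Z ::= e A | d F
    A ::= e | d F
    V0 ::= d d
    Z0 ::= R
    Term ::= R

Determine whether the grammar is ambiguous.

Unambiguous

Only R, F, Z, A are reachable from R; ignoring the rest: Each reachable nonterminal has at most one production per leading terminal, and all productions are right-linear; the derivation is determined token-by-token.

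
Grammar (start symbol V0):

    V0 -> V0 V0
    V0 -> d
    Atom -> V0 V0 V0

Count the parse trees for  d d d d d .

14

Parse trees for d d d d d (showing first 6 of 14):
  [V0 [V0 d] [V0 [V0 d] [V0 [V0 d] [V0 [V0 d] [V0 d]]]]]
  [V0 [V0 d] [V0 [V0 d] [V0 [V0 [V0 d] [V0 d]] [V0 d]]]]
  [V0 [V0 d] [V0 [V0 [V0 d] [V0 d]] [V0 [V0 d] [V0 d]]]]
  [V0 [V0 d] [V0 [V0 [V0 d] [V0 [V0 d] [V0 d]]] [V0 d]]]
  [V0 [V0 d] [V0 [V0 [V0 [V0 d] [V0 d]] [V0 d]] [V0 d]]]
  [V0 [V0 [V0 d] [V0 d]] [V0 [V0 d] [V0 [V0 d] [V0 d]]]]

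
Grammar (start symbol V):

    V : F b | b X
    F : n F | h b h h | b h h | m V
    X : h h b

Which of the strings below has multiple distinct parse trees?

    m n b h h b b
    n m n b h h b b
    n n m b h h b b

m n b h h b b: 1 tree
n m n b h h b b: 1 tree
n n m b h h b b: 2 trees

n n m b h h b b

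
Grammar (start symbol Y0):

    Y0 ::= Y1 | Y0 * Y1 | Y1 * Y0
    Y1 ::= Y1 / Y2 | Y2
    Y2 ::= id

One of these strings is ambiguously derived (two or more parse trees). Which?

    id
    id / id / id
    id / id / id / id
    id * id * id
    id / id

id * id * id

id: 1 tree
id / id / id: 1 tree
id / id / id / id: 1 tree
id * id * id: 4 trees
id / id: 1 tree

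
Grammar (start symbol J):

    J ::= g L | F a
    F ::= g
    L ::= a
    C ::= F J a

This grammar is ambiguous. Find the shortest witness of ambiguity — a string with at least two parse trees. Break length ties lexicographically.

length 2: g a has 2 parse trees

Two derivations of g a:
  J ⇒ g L ⇒ g a
  J ⇒ F a ⇒ g a

g a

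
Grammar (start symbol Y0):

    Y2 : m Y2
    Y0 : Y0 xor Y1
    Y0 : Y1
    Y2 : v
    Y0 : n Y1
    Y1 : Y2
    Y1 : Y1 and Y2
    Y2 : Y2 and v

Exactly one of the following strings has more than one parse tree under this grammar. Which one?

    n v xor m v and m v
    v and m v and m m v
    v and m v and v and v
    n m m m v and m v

v and m v and v and v

n v xor m v and m v: 1 tree
v and m v and m m v: 1 tree
v and m v and v and v: 7 trees
n m m m v and m v: 1 tree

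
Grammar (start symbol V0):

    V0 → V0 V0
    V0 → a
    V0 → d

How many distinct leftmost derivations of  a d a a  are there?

Parse trees for a d a a:
  [V0 [V0 a] [V0 [V0 d] [V0 [V0 a] [V0 a]]]]
  [V0 [V0 a] [V0 [V0 [V0 d] [V0 a]] [V0 a]]]
  [V0 [V0 [V0 a] [V0 d]] [V0 [V0 a] [V0 a]]]
  [V0 [V0 [V0 a] [V0 [V0 d] [V0 a]]] [V0 a]]
  [V0 [V0 [V0 [V0 a] [V0 d]] [V0 a]] [V0 a]]

5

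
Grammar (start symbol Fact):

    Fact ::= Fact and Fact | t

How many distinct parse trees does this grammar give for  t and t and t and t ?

Parse trees for t and t and t and t:
  [Fact [Fact t] and [Fact [Fact t] and [Fact [Fact t] and [Fact t]]]]
  [Fact [Fact t] and [Fact [Fact [Fact t] and [Fact t]] and [Fact t]]]
  [Fact [Fact [Fact t] and [Fact t]] and [Fact [Fact t] and [Fact t]]]
  [Fact [Fact [Fact t] and [Fact [Fact t] and [Fact t]]] and [Fact t]]
  [Fact [Fact [Fact [Fact t] and [Fact t]] and [Fact t]] and [Fact t]]

5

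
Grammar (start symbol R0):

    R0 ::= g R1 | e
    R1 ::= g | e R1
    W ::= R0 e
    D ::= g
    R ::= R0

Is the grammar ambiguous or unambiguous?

Unambiguous

(W, D, R are unreachable from R0, so their rules don't affect L(R0).) The reachable rules are right-linear with at most one rule per (nonterminal, next-terminal) pair. Each input token forces the next rule, so parsing is deterministic.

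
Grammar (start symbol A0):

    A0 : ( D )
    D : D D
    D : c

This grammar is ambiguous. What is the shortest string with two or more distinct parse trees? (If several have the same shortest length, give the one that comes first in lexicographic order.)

length 3: no string has ≥2 trees
length 4: no string has ≥2 trees
length 5: ( c c c ) has 2 parse trees

Two derivations of ( c c c ):
  A0 ⇒ ( D ) ⇒ ( D D ) ⇒ ( D D D ) ⇒ ( c D D ) ⇒ ( c c D ) ⇒ ( c c c )
  A0 ⇒ ( D ) ⇒ ( D D ) ⇒ ( c D ) ⇒ ( c D D ) ⇒ ( c c D ) ⇒ ( c c c )

( c c c )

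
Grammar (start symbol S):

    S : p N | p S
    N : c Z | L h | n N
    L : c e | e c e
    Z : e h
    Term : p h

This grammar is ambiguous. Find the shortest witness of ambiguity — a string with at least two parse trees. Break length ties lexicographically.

length 4: p c e h has 2 parse trees

Two derivations of p c e h:
  S ⇒ p N ⇒ p c Z ⇒ p c e h
  S ⇒ p N ⇒ p L h ⇒ p c e h

p c e h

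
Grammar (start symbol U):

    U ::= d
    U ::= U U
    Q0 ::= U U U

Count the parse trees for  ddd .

Parse trees for ddd:
  [U [U d] [U [U d] [U d]]]
  [U [U [U d] [U d]] [U d]]

2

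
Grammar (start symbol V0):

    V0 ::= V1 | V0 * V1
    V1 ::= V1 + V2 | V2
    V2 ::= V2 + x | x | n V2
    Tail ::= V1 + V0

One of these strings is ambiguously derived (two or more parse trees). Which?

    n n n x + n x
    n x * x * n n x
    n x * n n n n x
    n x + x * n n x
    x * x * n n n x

n n n x + n x: 1 tree
n x * x * n n x: 1 tree
n x * n n n n x: 1 tree
n x + x * n n x: 3 trees
x * x * n n n x: 1 tree

n x + x * n n x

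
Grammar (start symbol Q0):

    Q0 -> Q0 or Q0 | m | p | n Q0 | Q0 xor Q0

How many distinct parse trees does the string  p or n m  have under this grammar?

1

Parse trees for p or n m:
  [Q0 [Q0 p] or [Q0 n [Q0 m]]]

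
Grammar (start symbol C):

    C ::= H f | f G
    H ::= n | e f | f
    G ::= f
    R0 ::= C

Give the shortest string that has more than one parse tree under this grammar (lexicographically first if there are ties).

f f

length 2: f f has 2 parse trees

Two derivations of f f:
  C ⇒ H f ⇒ f f
  C ⇒ f G ⇒ f f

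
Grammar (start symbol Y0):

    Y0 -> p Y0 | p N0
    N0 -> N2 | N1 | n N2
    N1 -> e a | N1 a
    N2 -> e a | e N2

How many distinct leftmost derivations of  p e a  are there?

2

Parse trees for p e a:
  [Y0 p [N0 [N2 e a]]]
  [Y0 p [N0 [N1 e a]]]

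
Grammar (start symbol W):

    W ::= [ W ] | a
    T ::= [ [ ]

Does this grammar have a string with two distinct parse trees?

(T is unreachable from W, so its rules don't affect L(W).) Each string is a nest of matched brackets around a single atom. An opening bracket forces the recursive rule; an atom forces the base rule.

Unambiguous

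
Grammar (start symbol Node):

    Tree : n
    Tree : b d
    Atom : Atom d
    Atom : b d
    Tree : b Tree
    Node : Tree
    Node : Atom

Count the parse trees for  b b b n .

Parse trees for b b b n:
  [Node [Tree b [Tree b [Tree b [Tree n]]]]]

1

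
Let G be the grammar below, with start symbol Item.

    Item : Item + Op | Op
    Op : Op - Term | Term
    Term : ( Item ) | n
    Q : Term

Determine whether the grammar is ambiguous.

Only Item, Op, Term are reachable from Item; ignoring the rest: The grammar is stratified — Item handles '+' (left-recursive), Op handles '-', Term atoms. Each operator has a fixed associativity and precedence level, so every string has one parse.

Unambiguous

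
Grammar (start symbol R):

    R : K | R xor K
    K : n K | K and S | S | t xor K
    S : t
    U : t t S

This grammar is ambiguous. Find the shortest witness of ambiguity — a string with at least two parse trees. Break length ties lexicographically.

t xor t

length 1: no string has ≥2 trees
length 2: no string has ≥2 trees
length 3: t xor t has 2 parse trees

Two derivations of t xor t:
  R ⇒ K ⇒ t xor K ⇒ t xor S ⇒ t xor t
  R ⇒ R xor K ⇒ K xor K ⇒ S xor K ⇒ t xor K ⇒ t xor S ⇒ t xor t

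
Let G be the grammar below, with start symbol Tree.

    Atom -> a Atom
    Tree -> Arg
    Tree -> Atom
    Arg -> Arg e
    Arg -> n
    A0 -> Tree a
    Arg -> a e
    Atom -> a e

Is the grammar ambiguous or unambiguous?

Witness: a e

Derivation 1: Tree ⇒ Arg ⇒ a e
Derivation 2: Tree ⇒ Atom ⇒ a e

Two distinct leftmost derivations for the same string.

Ambiguous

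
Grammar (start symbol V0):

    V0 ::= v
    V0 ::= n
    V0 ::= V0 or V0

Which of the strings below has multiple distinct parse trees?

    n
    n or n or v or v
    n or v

n or n or v or v

n: 1 tree
n or n or v or v: 5 trees
n or v: 1 tree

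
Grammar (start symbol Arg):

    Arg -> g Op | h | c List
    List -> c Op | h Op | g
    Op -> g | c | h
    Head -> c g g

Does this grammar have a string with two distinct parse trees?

Only Arg, List, Op are reachable from Arg; ignoring the rest: The reachable rules are right-linear with at most one rule per (nonterminal, next-terminal) pair. Each input token forces the next rule, so parsing is deterministic.

Unambiguous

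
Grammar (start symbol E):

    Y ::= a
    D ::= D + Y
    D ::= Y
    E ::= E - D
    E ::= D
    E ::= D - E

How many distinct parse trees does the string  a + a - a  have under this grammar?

2

Parse trees for a + a - a:
  [E [E [D [D [Y a]] + [Y a]]] - [D [Y a]]]
  [E [D [D [Y a]] + [Y a]] - [E [D [Y a]]]]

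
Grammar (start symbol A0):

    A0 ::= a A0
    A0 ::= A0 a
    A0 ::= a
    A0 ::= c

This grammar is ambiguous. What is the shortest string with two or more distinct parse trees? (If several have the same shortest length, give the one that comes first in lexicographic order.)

length 1: no string has ≥2 trees
length 2: a a has 2 parse trees

Two derivations of a a:
  A0 ⇒ a A0 ⇒ a a
  A0 ⇒ A0 a ⇒ a a

a a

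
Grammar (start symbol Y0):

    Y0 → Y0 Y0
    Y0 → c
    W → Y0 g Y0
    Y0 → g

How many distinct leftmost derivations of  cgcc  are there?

5

Parse trees for cgcc:
  [Y0 [Y0 c] [Y0 [Y0 g] [Y0 [Y0 c] [Y0 c]]]]
  [Y0 [Y0 c] [Y0 [Y0 [Y0 g] [Y0 c]] [Y0 c]]]
  [Y0 [Y0 [Y0 c] [Y0 g]] [Y0 [Y0 c] [Y0 c]]]
  [Y0 [Y0 [Y0 c] [Y0 [Y0 g] [Y0 c]]] [Y0 c]]
  [Y0 [Y0 [Y0 [Y0 c] [Y0 g]] [Y0 c]] [Y0 c]]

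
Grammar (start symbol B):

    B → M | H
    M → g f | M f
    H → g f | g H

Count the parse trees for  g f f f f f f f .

1

Parse trees for g f f f f f f f:
  [B [M [M [M [M [M [M [M g f] f] f] f] f] f] f]]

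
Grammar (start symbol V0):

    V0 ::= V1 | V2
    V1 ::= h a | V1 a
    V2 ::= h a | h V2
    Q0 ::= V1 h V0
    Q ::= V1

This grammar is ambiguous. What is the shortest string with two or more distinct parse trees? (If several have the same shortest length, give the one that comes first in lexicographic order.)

length 2: h a has 2 parse trees

Two derivations of h a:
  V0 ⇒ V1 ⇒ h a
  V0 ⇒ V2 ⇒ h a

h a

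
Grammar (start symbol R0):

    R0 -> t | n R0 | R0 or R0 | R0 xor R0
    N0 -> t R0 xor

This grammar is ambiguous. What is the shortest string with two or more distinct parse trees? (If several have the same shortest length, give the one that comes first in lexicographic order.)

n t or t

length 1: no string has ≥2 trees
length 2: no string has ≥2 trees
length 3: no string has ≥2 trees
length 4: n t or t has 2 parse trees

Two derivations of n t or t:
  R0 ⇒ n R0 ⇒ n R0 or R0 ⇒ n t or R0 ⇒ n t or t
  R0 ⇒ R0 or R0 ⇒ n R0 or R0 ⇒ n t or R0 ⇒ n t or t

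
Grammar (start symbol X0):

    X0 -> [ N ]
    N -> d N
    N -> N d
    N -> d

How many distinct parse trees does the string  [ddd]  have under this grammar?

4

Parse trees for [ddd]:
  [X0 [ [N d [N d [N d]]] ]]
  [X0 [ [N d [N [N d] d]] ]]
  [X0 [ [N [N d [N d]] d] ]]
  [X0 [ [N [N [N d] d] d] ]]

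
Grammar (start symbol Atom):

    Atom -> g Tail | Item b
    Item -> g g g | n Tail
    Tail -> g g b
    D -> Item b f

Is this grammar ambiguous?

Witness: g g g b

Derivation 1: Atom ⇒ g Tail ⇒ g g g b
Derivation 2: Atom ⇒ Item b ⇒ g g g b

Two distinct leftmost derivations for the same string.

Ambiguous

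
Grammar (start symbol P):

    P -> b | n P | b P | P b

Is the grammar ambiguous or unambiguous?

Witness: b b

Derivation 1: P ⇒ b P ⇒ b b
Derivation 2: P ⇒ P b ⇒ b b

Two distinct leftmost derivations for the same string.

Ambiguous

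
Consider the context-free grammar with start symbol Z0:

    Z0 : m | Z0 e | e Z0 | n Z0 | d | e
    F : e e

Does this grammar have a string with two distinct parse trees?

Ambiguous

Witness: e e

Derivation 1: Z0 ⇒ Z0 e ⇒ e e
Derivation 2: Z0 ⇒ e Z0 ⇒ e e

Two distinct leftmost derivations for the same string.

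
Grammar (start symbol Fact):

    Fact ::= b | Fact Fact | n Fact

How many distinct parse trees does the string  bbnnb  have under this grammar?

2

Parse trees for bbnnb:
  [Fact [Fact b] [Fact [Fact b] [Fact n [Fact n [Fact b]]]]]
  [Fact [Fact [Fact b] [Fact b]] [Fact n [Fact n [Fact b]]]]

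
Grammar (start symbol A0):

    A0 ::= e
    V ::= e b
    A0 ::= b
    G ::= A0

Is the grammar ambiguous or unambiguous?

Unambiguous

(V, G are unreachable from A0, so their rules don't affect L(A0).) Restricted to the reachable nonterminals, every rule has the form A → t or A → t B, and no two rules for the same A share a first terminal. The grammar encodes a DFA — one run per string.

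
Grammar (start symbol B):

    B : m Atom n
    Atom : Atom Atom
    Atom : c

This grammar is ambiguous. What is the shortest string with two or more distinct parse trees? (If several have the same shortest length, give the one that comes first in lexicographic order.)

m c c c n

length 3: no string has ≥2 trees
length 4: no string has ≥2 trees
length 5: m c c c n has 2 parse trees

Two derivations of m c c c n:
  B ⇒ m Atom n ⇒ m Atom Atom n ⇒ m Atom Atom Atom n ⇒ m c Atom Atom n ⇒ m c c Atom n ⇒ m c c c n
  B ⇒ m Atom n ⇒ m Atom Atom n ⇒ m c Atom n ⇒ m c Atom Atom n ⇒ m c c Atom n ⇒ m c c c n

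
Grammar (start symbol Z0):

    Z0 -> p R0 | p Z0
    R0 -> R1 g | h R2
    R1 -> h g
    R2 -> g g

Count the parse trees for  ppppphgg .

2

Parse trees for ppppphgg:
  [Z0 p [Z0 p [Z0 p [Z0 p [Z0 p [R0 [R1 h g] g]]]]]]
  [Z0 p [Z0 p [Z0 p [Z0 p [Z0 p [R0 h [R2 g g]]]]]]]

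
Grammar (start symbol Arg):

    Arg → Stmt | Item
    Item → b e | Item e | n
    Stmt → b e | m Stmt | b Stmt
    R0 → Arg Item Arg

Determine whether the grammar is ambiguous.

Witness: b e

Derivation 1: Arg ⇒ Stmt ⇒ b e
Derivation 2: Arg ⇒ Item ⇒ b e

Two distinct leftmost derivations for the same string.

Ambiguous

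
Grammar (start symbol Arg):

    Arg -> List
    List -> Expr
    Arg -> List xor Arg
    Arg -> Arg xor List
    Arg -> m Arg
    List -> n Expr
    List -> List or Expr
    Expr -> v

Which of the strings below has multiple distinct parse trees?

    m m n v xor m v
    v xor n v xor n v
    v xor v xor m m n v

v xor n v xor n v

m m n v xor m v: 1 tree
v xor n v xor n v: 4 trees
v xor v xor m m n v: 1 tree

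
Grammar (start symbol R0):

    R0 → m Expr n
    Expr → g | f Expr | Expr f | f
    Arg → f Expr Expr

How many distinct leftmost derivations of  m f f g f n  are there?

3

Parse trees for m f f g f n:
  [R0 m [Expr f [Expr f [Expr [Expr g] f]]] n]
  [R0 m [Expr f [Expr [Expr f [Expr g]] f]] n]
  [R0 m [Expr [Expr f [Expr f [Expr g]]] f] n]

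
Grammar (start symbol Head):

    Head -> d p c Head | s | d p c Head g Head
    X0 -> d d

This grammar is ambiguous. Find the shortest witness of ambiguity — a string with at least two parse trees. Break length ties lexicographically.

d p c d p c s g s

length 1: no string has ≥2 trees
length 4: no string has ≥2 trees
length 6: no string has ≥2 trees
length 7: no string has ≥2 trees
length 9: d p c d p c s g s has 2 parse trees

Two derivations of d p c d p c s g s:
  Head ⇒ d p c Head ⇒ d p c d p c Head g Head ⇒ d p c d p c s g Head ⇒ d p c d p c s g s
  Head ⇒ d p c Head g Head ⇒ d p c d p c Head g Head ⇒ d p c d p c s g Head ⇒ d p c d p c s g s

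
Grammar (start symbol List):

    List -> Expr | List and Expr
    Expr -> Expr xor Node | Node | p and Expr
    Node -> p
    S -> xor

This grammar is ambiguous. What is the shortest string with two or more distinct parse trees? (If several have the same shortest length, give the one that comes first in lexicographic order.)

length 1: no string has ≥2 trees
length 3: p and p has 2 parse trees

Two derivations of p and p:
  List ⇒ Expr ⇒ p and Expr ⇒ p and Node ⇒ p and p
  List ⇒ List and Expr ⇒ Expr and Expr ⇒ Node and Expr ⇒ p and Expr ⇒ p and Node ⇒ p and p

p and p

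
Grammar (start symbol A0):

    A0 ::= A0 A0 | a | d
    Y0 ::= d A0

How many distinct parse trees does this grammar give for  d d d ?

2

Parse trees for d d d:
  [A0 [A0 d] [A0 [A0 d] [A0 d]]]
  [A0 [A0 [A0 d] [A0 d]] [A0 d]]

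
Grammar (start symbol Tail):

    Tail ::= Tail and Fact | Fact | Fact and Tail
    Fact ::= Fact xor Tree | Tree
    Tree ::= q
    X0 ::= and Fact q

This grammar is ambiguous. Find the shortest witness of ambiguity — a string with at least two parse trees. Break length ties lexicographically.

q and q

length 1: no string has ≥2 trees
length 3: q and q has 2 parse trees

Two derivations of q and q:
  Tail ⇒ Tail and Fact ⇒ Fact and Fact ⇒ Tree and Fact ⇒ q and Fact ⇒ q and Tree ⇒ q and q
  Tail ⇒ Fact and Tail ⇒ Tree and Tail ⇒ q and Tail ⇒ q and Fact ⇒ q and Tree ⇒ q and q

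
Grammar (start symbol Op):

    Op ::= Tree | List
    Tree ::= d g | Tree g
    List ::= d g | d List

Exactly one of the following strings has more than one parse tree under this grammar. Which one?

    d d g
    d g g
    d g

d d g: 1 tree
d g g: 1 tree
d g: 2 trees

d g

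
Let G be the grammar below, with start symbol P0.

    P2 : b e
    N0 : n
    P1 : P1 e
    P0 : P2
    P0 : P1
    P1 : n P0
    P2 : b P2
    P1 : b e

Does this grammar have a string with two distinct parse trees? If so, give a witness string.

Ambiguous

Witness: b e

Derivation 1: P0 ⇒ P2 ⇒ b e
Derivation 2: P0 ⇒ P1 ⇒ b e

Two distinct leftmost derivations for the same string.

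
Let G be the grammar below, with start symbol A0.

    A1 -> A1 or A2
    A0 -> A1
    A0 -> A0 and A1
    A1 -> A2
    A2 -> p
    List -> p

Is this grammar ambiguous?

Unambiguous

Only A0, A1, A2 are reachable from A0; ignoring the rest: This is a standard precedence ladder (A0 over A1 over A2), with each level left-recursive on its own operator ('and' at A0, 'or' at A1). That structure is LR(1), hence unambiguous.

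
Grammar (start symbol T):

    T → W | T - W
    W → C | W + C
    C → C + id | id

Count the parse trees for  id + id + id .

4

Parse trees for id + id + id:
  [T [W [C [C [C id] + id] + id]]]
  [T [W [W [C id]] + [C [C id] + id]]]
  [T [W [W [C [C id] + id]] + [C id]]]
  [T [W [W [W [C id]] + [C id]] + [C id]]]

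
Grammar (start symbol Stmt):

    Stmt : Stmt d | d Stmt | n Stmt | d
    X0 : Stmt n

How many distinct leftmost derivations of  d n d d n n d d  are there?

8

Parse trees for d n d d n n d d:
  [Stmt [Stmt d [Stmt n [Stmt d [Stmt d [Stmt n [Stmt n [Stmt d]]]]]]] d]
  [Stmt d [Stmt [Stmt n [Stmt d [Stmt d [Stmt n [Stmt n [Stmt d]]]]]] d]]
  [Stmt d [Stmt n [Stmt [Stmt d [Stmt d [Stmt n [Stmt n [Stmt d]]]]] d]]]
  [Stmt d [Stmt n [Stmt d [Stmt [Stmt d [Stmt n [Stmt n [Stmt d]]]] d]]]]
  [Stmt d [Stmt n [Stmt d [Stmt d [Stmt [Stmt n [Stmt n [Stmt d]]] d]]]]]
  [Stmt d [Stmt n [Stmt d [Stmt d [Stmt n [Stmt [Stmt n [Stmt d]] d]]]]]]
  [Stmt d [Stmt n [Stmt d [Stmt d [Stmt n [Stmt n [Stmt [Stmt d] d]]]]]]]
  [Stmt d [Stmt n [Stmt d [Stmt d [Stmt n [Stmt n [Stmt d [Stmt d]]]]]]]]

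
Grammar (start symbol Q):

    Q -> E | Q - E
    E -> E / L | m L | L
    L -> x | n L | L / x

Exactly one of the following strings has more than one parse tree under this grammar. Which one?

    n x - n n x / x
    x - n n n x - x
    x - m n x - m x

n x - n n x / x: 4 trees
x - n n n x - x: 1 tree
x - m n x - m x: 1 tree

n x - n n x / x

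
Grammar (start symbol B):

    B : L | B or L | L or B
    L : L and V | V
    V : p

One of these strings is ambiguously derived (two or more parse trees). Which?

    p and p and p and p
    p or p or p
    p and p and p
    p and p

p and p and p and p: 1 tree
p or p or p: 4 trees
p and p and p: 1 tree
p and p: 1 tree

p or p or p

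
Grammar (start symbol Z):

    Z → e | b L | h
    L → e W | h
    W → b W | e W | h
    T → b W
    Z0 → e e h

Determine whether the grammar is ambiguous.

Unambiguous

(T, Z0 are unreachable from Z, so their rules don't affect L(Z).) Each reachable nonterminal has at most one production per leading terminal, and all productions are right-linear; the derivation is determined token-by-token.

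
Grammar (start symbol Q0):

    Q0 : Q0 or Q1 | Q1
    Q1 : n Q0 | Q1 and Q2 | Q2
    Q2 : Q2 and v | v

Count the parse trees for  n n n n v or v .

5

Parse trees for n n n n v or v:
  [Q0 [Q0 [Q1 n [Q0 [Q1 n [Q0 [Q1 n [Q0 [Q1 n [Q0 [Q1 [Q2 v]]]]]]]]]]] or [Q1 [Q2 v]]]
  [Q0 [Q1 n [Q0 [Q0 [Q1 n [Q0 [Q1 n [Q0 [Q1 n [Q0 [Q1 [Q2 v]]]]]]]]] or [Q1 [Q2 v]]]]]
  [Q0 [Q1 n [Q0 [Q1 n [Q0 [Q0 [Q1 n [Q0 [Q1 n [Q0 [Q1 [Q2 v]]]]]]] or [Q1 [Q2 v]]]]]]]
  [Q0 [Q1 n [Q0 [Q1 n [Q0 [Q1 n [Q0 [Q0 [Q1 n [Q0 [Q1 [Q2 v]]]]] or [Q1 [Q2 v]]]]]]]]]
  [Q0 [Q1 n [Q0 [Q1 n [Q0 [Q1 n [Q0 [Q1 n [Q0 [Q0 [Q1 [Q2 v]]] or [Q1 [Q2 v]]]]]]]]]]]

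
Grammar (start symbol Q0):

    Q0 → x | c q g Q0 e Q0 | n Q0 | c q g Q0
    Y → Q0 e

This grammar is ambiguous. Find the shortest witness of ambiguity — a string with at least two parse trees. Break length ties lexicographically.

c q g c q g x e x

length 1: no string has ≥2 trees
length 2: no string has ≥2 trees
length 3: no string has ≥2 trees
length 4: no string has ≥2 trees
length 5: no string has ≥2 trees
length 6: no string has ≥2 trees
length 7: no string has ≥2 trees
length 8: no string has ≥2 trees
length 9: c q g c q g x e x has 2 parse trees

Two derivations of c q g c q g x e x:
  Q0 ⇒ c q g Q0 e Q0 ⇒ c q g c q g Q0 e Q0 ⇒ c q g c q g x e Q0 ⇒ c q g c q g x e x
  Q0 ⇒ c q g Q0 ⇒ c q g c q g Q0 e Q0 ⇒ c q g c q g x e Q0 ⇒ c q g c q g x e x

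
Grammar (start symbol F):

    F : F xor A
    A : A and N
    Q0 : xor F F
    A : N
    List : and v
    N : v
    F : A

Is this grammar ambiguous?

Unambiguous

(List, Q0 are unreachable from F, so their rules don't affect L(F).) The grammar is stratified — F handles 'xor' (left-recursive), A handles 'and', N atoms. Each operator has a fixed associativity and precedence level, so every string has one parse.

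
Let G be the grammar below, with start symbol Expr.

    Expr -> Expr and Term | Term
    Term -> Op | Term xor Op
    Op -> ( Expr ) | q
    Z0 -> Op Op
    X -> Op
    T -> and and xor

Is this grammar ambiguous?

Unambiguous

(Z0, X, T are unreachable from Expr, so their rules don't affect L(Expr).) This is a standard precedence ladder (Expr over Term over Op), with each level left-recursive on its own operator ('and' at Expr, 'xor' at Term). That structure is LR(1), hence unambiguous.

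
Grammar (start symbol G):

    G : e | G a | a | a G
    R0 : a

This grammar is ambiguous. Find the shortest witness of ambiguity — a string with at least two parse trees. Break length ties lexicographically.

length 1: no string has ≥2 trees
length 2: a a has 2 parse trees

Two derivations of a a:
  G ⇒ G a ⇒ a a
  G ⇒ a G ⇒ a a

a a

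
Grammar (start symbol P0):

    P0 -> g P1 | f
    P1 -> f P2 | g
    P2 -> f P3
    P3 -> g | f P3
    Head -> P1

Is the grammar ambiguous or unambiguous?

Only P0, P1, P2, P3 are reachable from P0; ignoring the rest: Restricted to the reachable nonterminals, every rule has the form A → t or A → t B, and no two rules for the same A share a first terminal. The grammar encodes a DFA — one run per string.

Unambiguous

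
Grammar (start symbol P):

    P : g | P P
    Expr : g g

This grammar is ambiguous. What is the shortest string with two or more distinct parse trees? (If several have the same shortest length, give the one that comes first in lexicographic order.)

length 1: no string has ≥2 trees
length 2: no string has ≥2 trees
length 3: g g g has 2 parse trees

Two derivations of g g g:
  P ⇒ P P ⇒ g P ⇒ g P P ⇒ g g P ⇒ g g g
  P ⇒ P P ⇒ P P P ⇒ g P P ⇒ g g P ⇒ g g g

g g g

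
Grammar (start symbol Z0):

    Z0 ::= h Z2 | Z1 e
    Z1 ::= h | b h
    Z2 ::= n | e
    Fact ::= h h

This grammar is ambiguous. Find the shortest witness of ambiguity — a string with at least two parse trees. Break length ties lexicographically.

h e

length 2: h e has 2 parse trees

Two derivations of h e:
  Z0 ⇒ h Z2 ⇒ h e
  Z0 ⇒ Z1 e ⇒ h e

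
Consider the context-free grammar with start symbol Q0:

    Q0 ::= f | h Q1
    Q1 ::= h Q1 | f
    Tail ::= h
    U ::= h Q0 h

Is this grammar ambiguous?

(Tail, U are unreachable from Q0, so their rules don't affect L(Q0).) Restricted to the reachable nonterminals, every rule has the form A → t or A → t B, and no two rules for the same A share a first terminal. The grammar encodes a DFA — one run per string.

Unambiguous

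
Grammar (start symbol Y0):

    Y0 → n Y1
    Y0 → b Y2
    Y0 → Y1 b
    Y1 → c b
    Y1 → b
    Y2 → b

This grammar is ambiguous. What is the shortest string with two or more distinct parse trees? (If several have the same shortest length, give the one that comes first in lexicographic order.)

b b

length 2: b b has 2 parse trees

Two derivations of b b:
  Y0 ⇒ b Y2 ⇒ b b
  Y0 ⇒ Y1 b ⇒ b b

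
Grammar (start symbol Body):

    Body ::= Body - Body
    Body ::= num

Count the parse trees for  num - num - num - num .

Parse trees for num - num - num - num:
  [Body [Body num] - [Body [Body num] - [Body [Body num] - [Body num]]]]
  [Body [Body num] - [Body [Body [Body num] - [Body num]] - [Body num]]]
  [Body [Body [Body num] - [Body num]] - [Body [Body num] - [Body num]]]
  [Body [Body [Body num] - [Body [Body num] - [Body num]]] - [Body num]]
  [Body [Body [Body [Body num] - [Body num]] - [Body num]] - [Body num]]

5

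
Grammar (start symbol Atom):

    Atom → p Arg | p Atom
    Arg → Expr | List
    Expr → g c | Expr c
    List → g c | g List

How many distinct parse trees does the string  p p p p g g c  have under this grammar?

1

Parse trees for p p p p g g c:
  [Atom p [Atom p [Atom p [Atom p [Arg [List g [List g c]]]]]]]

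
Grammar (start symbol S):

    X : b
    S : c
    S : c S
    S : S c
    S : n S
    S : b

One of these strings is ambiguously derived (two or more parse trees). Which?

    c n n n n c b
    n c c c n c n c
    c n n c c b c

c n n c c b c

c n n n n c b: 1 tree
n c c c n c n c: 1 tree
c n n c c b c: 6 trees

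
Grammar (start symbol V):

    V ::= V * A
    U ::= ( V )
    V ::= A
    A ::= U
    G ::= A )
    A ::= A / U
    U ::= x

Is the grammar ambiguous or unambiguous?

Only V, A, U are reachable from V; ignoring the rest: V → V * A | A  ;  A → A / U | U  — a left-associative chain with U at the bottom. Each string factors uniquely by precedence.

Unambiguous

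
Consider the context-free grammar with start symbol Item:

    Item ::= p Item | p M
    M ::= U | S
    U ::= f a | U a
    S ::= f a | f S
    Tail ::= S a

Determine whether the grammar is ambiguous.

Witness: p f a

Derivation 1: Item ⇒ p M ⇒ p U ⇒ p f a
Derivation 2: Item ⇒ p M ⇒ p S ⇒ p f a

Two distinct leftmost derivations for the same string.

Ambiguous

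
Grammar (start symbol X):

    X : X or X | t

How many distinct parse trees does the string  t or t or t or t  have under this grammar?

Parse trees for t or t or t or t:
  [X [X t] or [X [X t] or [X [X t] or [X t]]]]
  [X [X t] or [X [X [X t] or [X t]] or [X t]]]
  [X [X [X t] or [X t]] or [X [X t] or [X t]]]
  [X [X [X t] or [X [X t] or [X t]]] or [X t]]
  [X [X [X [X t] or [X t]] or [X t]] or [X t]]

5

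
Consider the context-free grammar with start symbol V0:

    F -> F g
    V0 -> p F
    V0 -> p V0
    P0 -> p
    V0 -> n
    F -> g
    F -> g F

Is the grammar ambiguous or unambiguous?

Witness: p g g

Derivation 1: V0 ⇒ p F ⇒ p F g ⇒ p g g
Derivation 2: V0 ⇒ p F ⇒ p g F ⇒ p g g

Two distinct leftmost derivations for the same string.

Ambiguous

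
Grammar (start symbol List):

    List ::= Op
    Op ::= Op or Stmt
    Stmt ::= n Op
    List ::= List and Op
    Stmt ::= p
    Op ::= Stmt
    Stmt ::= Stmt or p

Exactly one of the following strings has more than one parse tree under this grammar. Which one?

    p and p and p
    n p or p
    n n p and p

n p or p

p and p and p: 1 tree
n p or p: 4 trees
n n p and p: 1 tree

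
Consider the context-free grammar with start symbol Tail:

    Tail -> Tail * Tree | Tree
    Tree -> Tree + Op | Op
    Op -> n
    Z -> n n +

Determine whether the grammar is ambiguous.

Only Tail, Tree, Op are reachable from Tail; ignoring the rest: Tail → Tail * Tree | Tree  ;  Tree → Tree + Op | Op  — a left-associative chain with Op at the bottom. Each string factors uniquely by precedence.

Unambiguous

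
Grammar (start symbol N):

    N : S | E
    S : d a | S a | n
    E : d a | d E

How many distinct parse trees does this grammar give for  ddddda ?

Parse trees for ddddda:
  [N [E d [E d [E d [E d [E d a]]]]]]

1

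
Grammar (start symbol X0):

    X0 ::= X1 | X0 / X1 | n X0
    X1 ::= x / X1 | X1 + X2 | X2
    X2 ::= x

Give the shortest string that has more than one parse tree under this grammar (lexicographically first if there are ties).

x / x

length 1: no string has ≥2 trees
length 2: no string has ≥2 trees
length 3: x / x has 2 parse trees

Two derivations of x / x:
  X0 ⇒ X1 ⇒ x / X1 ⇒ x / X2 ⇒ x / x
  X0 ⇒ X0 / X1 ⇒ X1 / X1 ⇒ X2 / X1 ⇒ x / X1 ⇒ x / X2 ⇒ x / x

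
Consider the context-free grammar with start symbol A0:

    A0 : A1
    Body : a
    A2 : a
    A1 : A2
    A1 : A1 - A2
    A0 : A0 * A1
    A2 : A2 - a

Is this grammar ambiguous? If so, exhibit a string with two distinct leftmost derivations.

Ambiguous

Witness: a - a

Derivation 1: A0 ⇒ A1 ⇒ A2 ⇒ A2 - a ⇒ a - a
Derivation 2: A0 ⇒ A1 ⇒ A1 - A2 ⇒ A2 - A2 ⇒ a - A2 ⇒ a - a

Two distinct leftmost derivations for the same string.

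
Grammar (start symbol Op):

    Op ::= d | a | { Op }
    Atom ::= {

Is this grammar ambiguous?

Unambiguous

(Atom is unreachable from Op, so its rules don't affect L(Op).) Each string is a nest of matched brackets around a single atom. An opening bracket forces the recursive rule; an atom forces the base rule.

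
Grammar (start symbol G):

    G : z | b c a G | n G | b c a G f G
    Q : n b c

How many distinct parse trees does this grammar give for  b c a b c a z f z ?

2

Parse trees for b c a b c a z f z:
  [G b c a [G b c a [G z] f [G z]]]
  [G b c a [G b c a [G z]] f [G z]]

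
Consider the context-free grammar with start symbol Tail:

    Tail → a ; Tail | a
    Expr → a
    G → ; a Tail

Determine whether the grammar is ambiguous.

(Expr, G are unreachable from Tail, so their rules don't affect L(Tail).) The reachable grammar is A → atom sep A | atom. Each atom is followed by either the separator (recurse) or end-of-string (stop) — no choice point.

Unambiguous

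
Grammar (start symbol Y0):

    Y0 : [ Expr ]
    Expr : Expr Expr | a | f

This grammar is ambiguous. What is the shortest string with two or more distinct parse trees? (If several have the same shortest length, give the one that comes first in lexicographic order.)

[ a a a ]

length 3: no string has ≥2 trees
length 4: no string has ≥2 trees
length 5: [ a a a ] has 2 parse trees

Two derivations of [ a a a ]:
  Y0 ⇒ [ Expr ] ⇒ [ Expr Expr ] ⇒ [ Expr Expr Expr ] ⇒ [ a Expr Expr ] ⇒ [ a a Expr ] ⇒ [ a a a ]
  Y0 ⇒ [ Expr ] ⇒ [ Expr Expr ] ⇒ [ a Expr ] ⇒ [ a Expr Expr ] ⇒ [ a a Expr ] ⇒ [ a a a ]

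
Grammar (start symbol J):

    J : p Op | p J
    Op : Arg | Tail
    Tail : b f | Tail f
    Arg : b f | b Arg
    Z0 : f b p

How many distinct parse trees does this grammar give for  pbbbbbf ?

1

Parse trees for pbbbbbf:
  [J p [Op [Arg b [Arg b [Arg b [Arg b [Arg b f]]]]]]]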